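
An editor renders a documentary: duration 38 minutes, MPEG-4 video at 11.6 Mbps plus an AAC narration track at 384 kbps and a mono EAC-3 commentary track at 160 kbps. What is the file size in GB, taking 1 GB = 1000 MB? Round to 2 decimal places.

3.46 GB

38 min = 2280 s
Audio total: 384 + 160 = 544 kbps = 0.544 Mbps.
Total bitrate: 11.6 + 0.544 = 12.144 Mbps.
Stream data: 12.144 Mbps × 2280 s = 27688.3 Mb.
27,688 Mb ÷ 8 = 3,461 MB → 3.461 GB.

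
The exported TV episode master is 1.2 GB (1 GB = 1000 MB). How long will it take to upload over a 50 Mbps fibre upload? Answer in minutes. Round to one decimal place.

3.2 minutes

File: 1.2 GB = 9600.0 Mb.
At 50 Mbps: 9600.0 / 50 = 192.0 s ≈ 3.2 minutes.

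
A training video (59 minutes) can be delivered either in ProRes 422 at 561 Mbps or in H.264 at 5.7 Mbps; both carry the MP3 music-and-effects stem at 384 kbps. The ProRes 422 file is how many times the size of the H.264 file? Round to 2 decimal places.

92.27

59 min = 3540 s
Audio: 384 kbps = 0.384 Mbps.
ProRes 422: 561.384 Mbps × 3540 s = 1987299.4 Mb = 231.352 GiB.
H.264: 6.084 Mbps × 3540 s = 21537.4 Mb = 2.507 GiB.
Ratio: 231.352 / 2.507 = 92.272.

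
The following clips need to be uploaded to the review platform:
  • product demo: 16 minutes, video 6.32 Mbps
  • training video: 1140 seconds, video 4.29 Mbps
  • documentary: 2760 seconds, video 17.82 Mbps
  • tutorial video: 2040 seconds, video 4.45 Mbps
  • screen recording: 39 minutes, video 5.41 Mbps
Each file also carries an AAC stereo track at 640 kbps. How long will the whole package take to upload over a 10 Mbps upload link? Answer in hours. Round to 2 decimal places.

2.44 hours

Audio: 640 kbps = 0.640 Mbps.
product demo: 6.960 Mbps × 960 s = 6681.6 Mb
training video: 4.930 Mbps × 1140 s = 5620.2 Mb
documentary: 18.460 Mbps × 2760 s = 50949.6 Mb
tutorial video: 5.090 Mbps × 2040 s = 10383.6 Mb
screen recording: 6.050 Mbps × 2340 s = 14157.0 Mb
Total: 87792.0 Mb = 10974.0 MB.
At 10 Mbps: 87792.0 / 10 = 8779 s ≈ 2.44 hours.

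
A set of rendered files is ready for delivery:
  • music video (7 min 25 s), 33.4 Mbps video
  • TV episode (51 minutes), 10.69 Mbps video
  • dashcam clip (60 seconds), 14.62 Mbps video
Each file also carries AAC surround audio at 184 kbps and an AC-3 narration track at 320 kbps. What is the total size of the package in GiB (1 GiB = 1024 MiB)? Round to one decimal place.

5.8 GiB

Audio total: 184 + 320 = 504 kbps = 0.504 Mbps.
music video: 33.904 Mbps × 445 s = 15087.3 Mb
TV episode: 11.194 Mbps × 3060 s = 34253.6 Mb
dashcam clip: 15.124 Mbps × 60 s = 907.4 Mb
Total: 50248.4 Mb = 6281.0 MB.
= 5.850 GiB.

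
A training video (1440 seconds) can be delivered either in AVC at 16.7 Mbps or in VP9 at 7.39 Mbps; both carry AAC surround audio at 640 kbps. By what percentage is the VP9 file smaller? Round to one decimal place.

53.7%

Audio: 640 kbps = 0.640 Mbps.
AVC: 17.340 Mbps × 1440 s = 24969.6 Mb = 3.121 GB.
VP9: 8.030 Mbps × 1440 s = 11563.2 Mb = 1.445 GB.
Reduction: (1 − 1.445/3.121) × 100 = 53.69%.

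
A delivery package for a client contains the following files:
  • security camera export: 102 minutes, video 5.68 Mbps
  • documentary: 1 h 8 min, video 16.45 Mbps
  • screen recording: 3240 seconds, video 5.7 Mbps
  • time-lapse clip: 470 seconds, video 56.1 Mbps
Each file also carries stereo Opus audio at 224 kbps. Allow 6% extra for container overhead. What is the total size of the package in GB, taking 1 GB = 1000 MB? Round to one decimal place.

19.9 GB

Audio: 224 kbps = 0.224 Mbps.
security camera export: 5.904 Mbps × 6120 s × 1.06 = 38300.4 Mb
documentary: 16.674 Mbps × 4080 s × 1.06 = 72111.7 Mb
screen recording: 5.924 Mbps × 3240 s × 1.06 = 20345.4 Mb
time-lapse clip: 56.324 Mbps × 470 s × 1.06 = 28060.6 Mb
Total: 158818.1 Mb = 19852.3 MB.
= 19.85 GB.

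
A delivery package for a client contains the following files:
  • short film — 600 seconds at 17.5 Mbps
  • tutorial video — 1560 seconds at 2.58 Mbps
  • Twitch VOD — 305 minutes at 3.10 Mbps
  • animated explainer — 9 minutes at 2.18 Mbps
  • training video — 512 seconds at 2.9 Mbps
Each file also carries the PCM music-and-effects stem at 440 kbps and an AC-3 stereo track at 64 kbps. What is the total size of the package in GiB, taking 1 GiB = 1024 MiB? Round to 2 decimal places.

Audio total: 440 + 64 = 504 kbps = 0.504 Mbps.
short film: 18.004 Mbps × 600 s = 10802.4 Mb
tutorial video: 3.084 Mbps × 1560 s = 4811.0 Mb
Twitch VOD: 3.604 Mbps × 18300 s = 65953.2 Mb
animated explainer: 2.684 Mbps × 540 s = 1449.4 Mb
training video: 3.404 Mbps × 512 s = 1742.8 Mb
Total: 84758.8 Mb = 10594.9 MB.
= 9.867 GiB.

9.87 GiB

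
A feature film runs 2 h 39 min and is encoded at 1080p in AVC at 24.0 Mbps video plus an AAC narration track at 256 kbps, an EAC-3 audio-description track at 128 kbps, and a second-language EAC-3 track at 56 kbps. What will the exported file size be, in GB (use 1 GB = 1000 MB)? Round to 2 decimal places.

29.14 GB

2 h 39 min = 159 min = 9540 s
Audio total: 256 + 128 + 56 = 440 kbps = 0.440 Mbps.
Total bitrate: 24.0 + 0.440 = 24.440 Mbps.
Stream data: 24.440 Mbps × 9540 s = 233157.6 Mb.
233,158 Mb ÷ 8 = 29,145 MB → 29.14 GB.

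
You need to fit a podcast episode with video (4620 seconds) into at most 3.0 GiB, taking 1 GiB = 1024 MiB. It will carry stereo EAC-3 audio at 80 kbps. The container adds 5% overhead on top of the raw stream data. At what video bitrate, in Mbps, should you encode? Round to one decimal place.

5.2 Mbps

Budget: 3.0 GiB = 25769.8 Mb.
Stream payload after overhead: 25769.8 / 1.05 = 24542.7 Mb.
Total bitrate budget: 24542.7 Mb / 4620 s = 5.312 Mbps.
Audio: 80 kbps = 0.080 Mbps.
Video: 5.312 − 0.080 = 5.232 Mbps.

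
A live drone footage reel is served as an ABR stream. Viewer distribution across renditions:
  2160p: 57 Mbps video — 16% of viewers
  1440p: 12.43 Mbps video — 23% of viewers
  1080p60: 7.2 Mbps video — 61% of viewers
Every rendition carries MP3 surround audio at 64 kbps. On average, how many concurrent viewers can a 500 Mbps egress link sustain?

Audio: 64 kbps = 0.064 Mbps.
Average per-viewer bitrate: 0.16×57.064 + 0.23×12.494 + 0.61×7.264 = 16.435 Mbps.
500 Mbps = 500.0 Mbps; 500.0 / 16.435 = 30.42 → 30.

30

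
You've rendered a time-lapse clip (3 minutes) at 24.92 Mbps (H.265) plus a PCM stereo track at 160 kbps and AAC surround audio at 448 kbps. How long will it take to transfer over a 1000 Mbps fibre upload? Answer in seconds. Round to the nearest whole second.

3 min = 180 s
Audio total: 160 + 448 = 608 kbps = 0.608 Mbps.
Total bitrate: 25.528 Mbps.
File: 25.528 Mbps × 180 s = 4595.0 Mb.
At 1000 Mbps: 4595.0 / 1000 = 4.6 s ≈ 4.6 seconds.

5 seconds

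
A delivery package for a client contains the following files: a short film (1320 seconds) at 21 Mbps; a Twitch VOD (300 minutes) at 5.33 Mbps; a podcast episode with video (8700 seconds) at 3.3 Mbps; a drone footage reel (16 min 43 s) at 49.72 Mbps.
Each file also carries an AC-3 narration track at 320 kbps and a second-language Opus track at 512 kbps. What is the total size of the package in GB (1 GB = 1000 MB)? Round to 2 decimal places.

28.30 GB

Audio total: 320 + 512 = 832 kbps = 0.832 Mbps.
short film: 21.832 Mbps × 1320 s = 28818.2 Mb
Twitch VOD: 6.162 Mbps × 18000 s = 110916.0 Mb
podcast episode with video: 4.132 Mbps × 8700 s = 35948.4 Mb
drone footage reel: 50.552 Mbps × 1003 s = 50703.7 Mb
Total: 226386.3 Mb = 28298.3 MB.
= 28.30 GB.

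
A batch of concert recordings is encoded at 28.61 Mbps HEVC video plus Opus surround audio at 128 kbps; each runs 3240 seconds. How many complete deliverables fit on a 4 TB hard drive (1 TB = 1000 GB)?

343

Audio: 128 kbps = 0.128 Mbps.
Total bitrate: 28.738 Mbps.
Per item: 28.738 Mbps × 3240 s = 93,111 Mb = 11,639 MB.
Capacity: 4 TB = 32,000,000 Mb; 343.68 items → 343 complete.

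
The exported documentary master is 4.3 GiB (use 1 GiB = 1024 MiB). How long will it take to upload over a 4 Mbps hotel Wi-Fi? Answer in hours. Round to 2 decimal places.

File: 4.3 GiB = 36936.7 Mb.
At 4 Mbps: 36936.7 / 4 = 9234.2 s ≈ 2.57 hours.

2.57 hours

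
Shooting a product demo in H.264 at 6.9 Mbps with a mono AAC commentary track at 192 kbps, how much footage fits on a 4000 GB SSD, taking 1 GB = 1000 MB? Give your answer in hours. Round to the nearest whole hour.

1253 hours

Audio: 192 kbps = 0.192 Mbps.
Total bitrate: 6.9 + 0.192 = 7.092 Mbps.
Capacity: 4000 GB = 32,000,000 Mb.
Recording time: 32,000,000 / 7.092 = 4,512,126 s ≈ 1,253 hours.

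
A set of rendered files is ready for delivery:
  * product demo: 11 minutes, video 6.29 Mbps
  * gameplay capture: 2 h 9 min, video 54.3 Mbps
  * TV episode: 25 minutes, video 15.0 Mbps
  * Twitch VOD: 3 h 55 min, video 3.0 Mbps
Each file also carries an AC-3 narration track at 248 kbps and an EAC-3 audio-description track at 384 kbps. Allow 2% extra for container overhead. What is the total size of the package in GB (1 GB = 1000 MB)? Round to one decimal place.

Audio total: 248 + 384 = 632 kbps = 0.632 Mbps.
product demo: 6.922 Mbps × 660 s × 1.02 = 4659.9 Mb
gameplay capture: 54.932 Mbps × 7740 s × 1.02 = 433677.2 Mb
TV episode: 15.632 Mbps × 1500 s × 1.02 = 23917.0 Mb
Twitch VOD: 3.632 Mbps × 14100 s × 1.02 = 52235.4 Mb
Total: 514489.4 Mb = 64311.2 MB.
= 64.31 GB.

64.3 GB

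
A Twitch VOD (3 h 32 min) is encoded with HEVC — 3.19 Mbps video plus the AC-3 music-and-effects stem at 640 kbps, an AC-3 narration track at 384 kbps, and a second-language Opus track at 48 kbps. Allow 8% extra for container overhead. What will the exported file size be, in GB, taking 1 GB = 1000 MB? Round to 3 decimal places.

7.319 GB

3 h 32 min = 212 min = 12720 s
Audio total: 640 + 384 + 48 = 1072 kbps = 1.072 Mbps.
Total bitrate: 3.19 + 1.072 = 4.262 Mbps.
Stream data: 4.262 Mbps × 12720 s = 54212.6 Mb.
With 8% container overhead: ×1.08.
58,550 Mb ÷ 8 = 7,319 MB → 7.319 GB.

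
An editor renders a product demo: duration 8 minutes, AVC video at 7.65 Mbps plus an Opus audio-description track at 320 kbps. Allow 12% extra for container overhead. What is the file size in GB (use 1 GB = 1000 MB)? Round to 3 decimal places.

8 min = 480 s
Audio: 320 kbps = 0.320 Mbps.
Total bitrate: 7.65 + 0.320 = 7.970 Mbps.
Stream data: 7.970 Mbps × 480 s = 3825.6 Mb.
With 12% container overhead: ×1.12.
4,285 Mb ÷ 8 = 535.6 MB → 0.5356 GB.

0.536 GB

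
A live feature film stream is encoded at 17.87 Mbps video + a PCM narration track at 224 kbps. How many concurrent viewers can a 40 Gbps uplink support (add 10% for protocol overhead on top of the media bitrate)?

Audio: 224 kbps = 0.224 Mbps.
Per-viewer media rate: 18.094 Mbps.
On the wire with 10% overhead: 19.903 Mbps.
40 Gbps = 40,000 Mbps; 40,000 / 19.903 = 2009.71 → 2009 viewers.

2009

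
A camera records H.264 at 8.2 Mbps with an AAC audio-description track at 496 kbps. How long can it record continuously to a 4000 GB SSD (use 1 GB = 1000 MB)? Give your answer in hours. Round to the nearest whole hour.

1022 hours

Audio: 496 kbps = 0.496 Mbps.
Total bitrate: 8.2 + 0.496 = 8.696 Mbps.
Capacity: 4000 GB = 32,000,000 Mb.
Recording time: 32,000,000 / 8.696 = 3,679,853 s ≈ 1,022 hours.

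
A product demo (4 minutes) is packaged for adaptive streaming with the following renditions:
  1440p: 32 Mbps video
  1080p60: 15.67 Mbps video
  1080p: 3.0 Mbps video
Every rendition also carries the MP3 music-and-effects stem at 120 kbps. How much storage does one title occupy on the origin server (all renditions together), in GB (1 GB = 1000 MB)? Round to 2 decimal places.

4 min = 240 s
Audio: 120 kbps = 0.120 Mbps.
Sum of rendition bitrates: (32+0.120) + (15.67+0.120) + (3.0+0.120) = 51.030 Mbps.
× 240 s = 12,247 Mb = 1,531 MB = 1.531 GB.

1.53 GB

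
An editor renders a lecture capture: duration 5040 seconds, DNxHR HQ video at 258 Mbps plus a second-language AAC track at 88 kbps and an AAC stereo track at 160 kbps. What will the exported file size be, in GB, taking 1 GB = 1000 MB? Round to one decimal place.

Audio total: 88 + 160 = 248 kbps = 0.248 Mbps.
Total bitrate: 258 + 0.248 = 258.248 Mbps.
Stream data: 258.248 Mbps × 5040 s = 1301569.9 Mb.
1,301,570 Mb ÷ 8 = 162,696 MB → 162.7 GB.

162.7 GB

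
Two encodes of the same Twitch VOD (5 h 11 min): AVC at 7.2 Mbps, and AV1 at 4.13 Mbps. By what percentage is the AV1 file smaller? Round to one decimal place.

5 h 11 min = 311 min = 18660 s
AVC: 7.200 Mbps × 18660 s = 134352.0 Mb = 16.794 GB.
AV1: 4.130 Mbps × 18660 s = 77065.8 Mb = 9.633 GB.
Reduction: (1 − 9.633/16.794) × 100 = 42.64%.

42.6%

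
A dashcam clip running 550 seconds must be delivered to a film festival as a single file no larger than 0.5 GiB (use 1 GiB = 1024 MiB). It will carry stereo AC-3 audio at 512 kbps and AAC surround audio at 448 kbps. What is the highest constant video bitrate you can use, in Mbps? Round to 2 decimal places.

Budget: 0.5 GiB = 4295.0 Mb.
Total bitrate budget: 4295.0 Mb / 550 s = 7.809 Mbps.
Audio total: 512 + 448 = 960 kbps = 0.960 Mbps.
Video: 7.809 − 0.960 = 6.849 Mbps.

6.85 Mbps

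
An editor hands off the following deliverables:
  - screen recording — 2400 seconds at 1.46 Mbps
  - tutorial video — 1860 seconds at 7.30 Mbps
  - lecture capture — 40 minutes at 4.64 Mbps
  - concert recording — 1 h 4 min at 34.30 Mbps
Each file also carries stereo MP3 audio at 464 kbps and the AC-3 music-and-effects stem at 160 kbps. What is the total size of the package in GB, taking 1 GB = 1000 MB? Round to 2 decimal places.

20.81 GB

Audio total: 464 + 160 = 624 kbps = 0.624 Mbps.
screen recording: 2.084 Mbps × 2400 s = 5001.6 Mb
tutorial video: 7.924 Mbps × 1860 s = 14738.6 Mb
lecture capture: 5.264 Mbps × 2400 s = 12633.6 Mb
concert recording: 34.924 Mbps × 3840 s = 134108.2 Mb
Total: 166482.0 Mb = 20810.2 MB.
= 20.81 GB.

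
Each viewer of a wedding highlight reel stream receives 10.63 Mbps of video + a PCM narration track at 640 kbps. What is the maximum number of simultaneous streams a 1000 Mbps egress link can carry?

88

Audio: 640 kbps = 0.640 Mbps.
Per-viewer media rate: 11.270 Mbps.
1000 Mbps = 1,000 Mbps; 1,000 / 11.270 = 88.73 → 88 viewers.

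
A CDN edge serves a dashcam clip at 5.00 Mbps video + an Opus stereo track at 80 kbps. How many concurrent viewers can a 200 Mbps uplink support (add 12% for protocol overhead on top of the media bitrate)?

35

Audio: 80 kbps = 0.080 Mbps.
Per-viewer media rate: 5.080 Mbps.
On the wire with 12% overhead: 5.690 Mbps.
200 Mbps = 200.0 Mbps; 200.0 / 5.690 = 35.15 → 35 viewers.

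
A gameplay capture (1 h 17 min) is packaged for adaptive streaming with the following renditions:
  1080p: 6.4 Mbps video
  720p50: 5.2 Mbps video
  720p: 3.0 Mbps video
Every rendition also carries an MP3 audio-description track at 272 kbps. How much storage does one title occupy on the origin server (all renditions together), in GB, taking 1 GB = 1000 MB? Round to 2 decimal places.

8.90 GB

1 h 17 min = 77 min = 4620 s
Audio: 272 kbps = 0.272 Mbps.
Sum of rendition bitrates: (6.4+0.272) + (5.2+0.272) + (3.0+0.272) = 15.416 Mbps.
× 4620 s = 71,222 Mb = 8,903 MB = 8.903 GB.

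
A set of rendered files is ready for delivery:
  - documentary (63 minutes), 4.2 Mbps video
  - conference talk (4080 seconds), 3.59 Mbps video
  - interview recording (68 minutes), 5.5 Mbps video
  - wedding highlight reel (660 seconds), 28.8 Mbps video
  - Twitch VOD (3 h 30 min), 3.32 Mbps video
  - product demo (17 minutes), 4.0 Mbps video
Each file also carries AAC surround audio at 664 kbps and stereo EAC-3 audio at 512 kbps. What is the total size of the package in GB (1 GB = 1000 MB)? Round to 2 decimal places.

18.59 GB

Audio total: 664 + 512 = 1176 kbps = 1.176 Mbps.
documentary: 5.376 Mbps × 3780 s = 20321.3 Mb
conference talk: 4.766 Mbps × 4080 s = 19445.3 Mb
interview recording: 6.676 Mbps × 4080 s = 27238.1 Mb
wedding highlight reel: 29.976 Mbps × 660 s = 19784.2 Mb
Twitch VOD: 4.496 Mbps × 12600 s = 56649.6 Mb
product demo: 5.176 Mbps × 1020 s = 5279.5 Mb
Total: 148717.9 Mb = 18589.7 MB.
= 18.59 GB.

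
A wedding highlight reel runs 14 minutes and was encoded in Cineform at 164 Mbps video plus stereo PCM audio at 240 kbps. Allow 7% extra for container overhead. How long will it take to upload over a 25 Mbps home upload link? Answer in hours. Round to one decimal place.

14 min = 840 s
Audio: 240 kbps = 0.240 Mbps.
Total bitrate: 164.240 Mbps.
File: 164.240 Mbps × 840 s = 137961.6 Mb.
With 7% container overhead: ×1.07. → 147618.9 Mb.
At 25 Mbps: 147618.9 / 25 = 5904.8 s ≈ 1.64 hours.

1.6 hours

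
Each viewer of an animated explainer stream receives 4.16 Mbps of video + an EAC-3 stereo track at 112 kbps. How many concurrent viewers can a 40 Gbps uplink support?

9363

Audio: 112 kbps = 0.112 Mbps.
Per-viewer media rate: 4.272 Mbps.
40 Gbps = 40,000 Mbps; 40,000 / 4.272 = 9363.30 → 9363 viewers.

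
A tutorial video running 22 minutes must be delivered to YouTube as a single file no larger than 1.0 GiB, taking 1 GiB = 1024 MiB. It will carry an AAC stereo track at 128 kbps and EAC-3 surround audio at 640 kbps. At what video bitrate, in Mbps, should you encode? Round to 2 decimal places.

5.74 Mbps

Budget: 1.0 GiB = 8589.9 Mb.
22 min = 1320 s
Total bitrate budget: 8589.9 Mb / 1320 s = 6.508 Mbps.
Audio total: 128 + 640 = 768 kbps = 0.768 Mbps.
Video: 6.508 − 0.768 = 5.740 Mbps.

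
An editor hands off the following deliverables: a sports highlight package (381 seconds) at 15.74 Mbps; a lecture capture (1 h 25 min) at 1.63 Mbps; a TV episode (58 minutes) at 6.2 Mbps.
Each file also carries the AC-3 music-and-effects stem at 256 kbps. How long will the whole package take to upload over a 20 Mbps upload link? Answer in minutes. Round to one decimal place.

31.8 minutes

Audio: 256 kbps = 0.256 Mbps.
sports highlight package: 15.996 Mbps × 381 s = 6094.5 Mb
lecture capture: 1.886 Mbps × 5100 s = 9618.6 Mb
TV episode: 6.456 Mbps × 3480 s = 22466.9 Mb
Total: 38180.0 Mb = 4772.5 MB.
At 20 Mbps: 38180.0 / 20 = 1909 s ≈ 31.8 minutes.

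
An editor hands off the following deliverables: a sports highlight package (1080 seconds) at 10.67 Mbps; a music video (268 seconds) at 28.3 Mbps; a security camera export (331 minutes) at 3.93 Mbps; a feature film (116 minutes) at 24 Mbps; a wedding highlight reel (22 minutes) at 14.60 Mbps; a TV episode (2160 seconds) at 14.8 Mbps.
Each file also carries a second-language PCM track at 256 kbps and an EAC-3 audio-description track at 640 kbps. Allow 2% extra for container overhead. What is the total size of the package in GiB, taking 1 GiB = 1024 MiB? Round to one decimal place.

40.8 GiB

Audio total: 256 + 640 = 896 kbps = 0.896 Mbps.
sports highlight package: 11.566 Mbps × 1080 s × 1.02 = 12741.1 Mb
music video: 29.196 Mbps × 268 s × 1.02 = 7981.0 Mb
security camera export: 4.826 Mbps × 19860 s × 1.02 = 97761.2 Mb
feature film: 24.896 Mbps × 6960 s × 1.02 = 176741.7 Mb
wedding highlight reel: 15.496 Mbps × 1320 s × 1.02 = 20863.8 Mb
TV episode: 15.696 Mbps × 2160 s × 1.02 = 34581.4 Mb
Total: 350670.3 Mb = 43833.8 MB.
= 40.82 GiB.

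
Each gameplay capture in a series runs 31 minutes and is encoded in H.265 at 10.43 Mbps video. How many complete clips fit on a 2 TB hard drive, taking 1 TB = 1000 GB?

824

31 min = 1860 s
Per item: 10.430 Mbps × 1860 s = 19,400 Mb = 2,425 MB.
Capacity: 2 TB = 16,000,000 Mb; 824.75 items → 824 complete.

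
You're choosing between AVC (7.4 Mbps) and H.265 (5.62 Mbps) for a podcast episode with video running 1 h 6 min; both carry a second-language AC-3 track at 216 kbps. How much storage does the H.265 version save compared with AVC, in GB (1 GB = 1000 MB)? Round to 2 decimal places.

1 h 6 min = 66 min = 3960 s
Audio: 216 kbps = 0.216 Mbps.
AVC: 7.616 Mbps × 3960 s = 30159.4 Mb = 3.770 GB.
H.265: 5.836 Mbps × 3960 s = 23110.6 Mb = 2.889 GB.
Saving: 3.770 − 2.889 = 0.881 GB.

0.88 GB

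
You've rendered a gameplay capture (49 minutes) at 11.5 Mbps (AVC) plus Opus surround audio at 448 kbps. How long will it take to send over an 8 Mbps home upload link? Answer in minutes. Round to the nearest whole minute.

49 min = 2940 s
Audio: 448 kbps = 0.448 Mbps.
Total bitrate: 11.948 Mbps.
File: 11.948 Mbps × 2940 s = 35127.1 Mb.
At 8 Mbps: 35127.1 / 8 = 4390.9 s ≈ 73.2 minutes.

73 minutes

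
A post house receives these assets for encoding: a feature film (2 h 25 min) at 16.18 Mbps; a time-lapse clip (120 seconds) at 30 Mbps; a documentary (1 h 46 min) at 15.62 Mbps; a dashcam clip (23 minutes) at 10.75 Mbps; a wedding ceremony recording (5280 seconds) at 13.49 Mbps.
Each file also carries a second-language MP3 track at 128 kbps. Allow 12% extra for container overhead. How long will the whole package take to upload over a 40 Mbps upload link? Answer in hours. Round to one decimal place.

2.6 hours

Audio: 128 kbps = 0.128 Mbps.
feature film: 16.308 Mbps × 8700 s × 1.12 = 158905.2 Mb
time-lapse clip: 30.128 Mbps × 120 s × 1.12 = 4049.2 Mb
documentary: 15.748 Mbps × 6360 s × 1.12 = 112176.2 Mb
dashcam clip: 10.878 Mbps × 1380 s × 1.12 = 16813.0 Mb
wedding ceremony recording: 13.618 Mbps × 5280 s × 1.12 = 80531.4 Mb
Total: 372475.0 Mb = 46559.4 MB.
At 40 Mbps: 372475.0 / 40 = 9312 s ≈ 2.59 hours.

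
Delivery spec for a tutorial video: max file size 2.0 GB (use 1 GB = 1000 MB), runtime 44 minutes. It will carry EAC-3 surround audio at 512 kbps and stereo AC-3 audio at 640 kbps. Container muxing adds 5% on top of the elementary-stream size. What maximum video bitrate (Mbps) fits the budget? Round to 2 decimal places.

Budget: 2.0 GB = 16000.0 Mb.
Stream payload after overhead: 16000.0 / 1.05 = 15238.1 Mb.
44 min = 2640 s
Total bitrate budget: 15238.1 Mb / 2640 s = 5.772 Mbps.
Audio total: 512 + 640 = 1152 kbps = 1.152 Mbps.
Video: 5.772 − 1.152 = 4.620 Mbps.

4.62 Mbps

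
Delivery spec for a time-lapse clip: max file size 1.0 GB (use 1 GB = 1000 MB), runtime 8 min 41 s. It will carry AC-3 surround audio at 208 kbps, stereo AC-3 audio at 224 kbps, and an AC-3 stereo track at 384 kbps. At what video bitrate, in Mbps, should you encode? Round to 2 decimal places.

14.54 Mbps

Budget: 1.0 GB = 8000.0 Mb.
8 min 41 s = 521 s
Total bitrate budget: 8000.0 Mb / 521 s = 15.355 Mbps.
Audio total: 208 + 224 + 384 = 816 kbps = 0.816 Mbps.
Video: 15.355 − 0.816 = 14.539 Mbps.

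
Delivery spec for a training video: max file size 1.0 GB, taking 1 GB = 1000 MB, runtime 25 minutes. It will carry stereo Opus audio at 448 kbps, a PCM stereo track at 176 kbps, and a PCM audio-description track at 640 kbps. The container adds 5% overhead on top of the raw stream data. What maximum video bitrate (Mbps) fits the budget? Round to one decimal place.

Budget: 1.0 GB = 8000.0 Mb.
Stream payload after overhead: 8000.0 / 1.05 = 7619.0 Mb.
25 min = 1500 s
Total bitrate budget: 7619.0 Mb / 1500 s = 5.079 Mbps.
Audio total: 448 + 176 + 640 = 1264 kbps = 1.264 Mbps.
Video: 5.079 − 1.264 = 3.815 Mbps.

3.8 Mbps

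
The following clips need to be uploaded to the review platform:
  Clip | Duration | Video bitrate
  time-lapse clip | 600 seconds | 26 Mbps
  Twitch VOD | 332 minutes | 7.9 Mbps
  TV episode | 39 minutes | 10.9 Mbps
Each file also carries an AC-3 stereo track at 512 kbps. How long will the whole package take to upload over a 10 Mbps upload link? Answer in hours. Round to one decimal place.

5.8 hours

Audio: 512 kbps = 0.512 Mbps.
time-lapse clip: 26.512 Mbps × 600 s = 15907.2 Mb
Twitch VOD: 8.412 Mbps × 19920 s = 167567.0 Mb
TV episode: 11.412 Mbps × 2340 s = 26704.1 Mb
Total: 210178.3 Mb = 26272.3 MB.
At 10 Mbps: 210178.3 / 10 = 21018 s ≈ 5.84 hours.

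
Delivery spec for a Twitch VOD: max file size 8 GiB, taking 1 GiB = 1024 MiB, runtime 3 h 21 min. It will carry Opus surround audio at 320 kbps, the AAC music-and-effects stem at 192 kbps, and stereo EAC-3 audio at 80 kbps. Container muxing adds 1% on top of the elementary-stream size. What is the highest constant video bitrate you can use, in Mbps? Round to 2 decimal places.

5.05 Mbps

Budget: 8 GiB = 68719.5 Mb.
Stream payload after overhead: 68719.5 / 1.01 = 68039.1 Mb.
3 h 21 min = 201 min = 12060 s
Total bitrate budget: 68039.1 Mb / 12060 s = 5.642 Mbps.
Audio total: 320 + 192 + 80 = 592 kbps = 0.592 Mbps.
Video: 5.642 − 0.592 = 5.050 Mbps.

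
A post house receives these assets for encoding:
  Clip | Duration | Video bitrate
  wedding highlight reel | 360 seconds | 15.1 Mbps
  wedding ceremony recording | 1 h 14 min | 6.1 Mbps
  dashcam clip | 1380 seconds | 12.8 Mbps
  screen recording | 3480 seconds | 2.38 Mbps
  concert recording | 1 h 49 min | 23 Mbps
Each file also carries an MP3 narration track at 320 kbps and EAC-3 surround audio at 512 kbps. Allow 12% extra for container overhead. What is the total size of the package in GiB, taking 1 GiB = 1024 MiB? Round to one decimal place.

Audio total: 320 + 512 = 832 kbps = 0.832 Mbps.
wedding highlight reel: 15.932 Mbps × 360 s × 1.12 = 6423.8 Mb
wedding ceremony recording: 6.932 Mbps × 4440 s × 1.12 = 34471.4 Mb
dashcam clip: 13.632 Mbps × 1380 s × 1.12 = 21069.6 Mb
screen recording: 3.212 Mbps × 3480 s × 1.12 = 12519.1 Mb
concert recording: 23.832 Mbps × 6540 s × 1.12 = 174564.6 Mb
Total: 249048.6 Mb = 31131.1 MB.
= 28.99 GiB.

29.0 GiB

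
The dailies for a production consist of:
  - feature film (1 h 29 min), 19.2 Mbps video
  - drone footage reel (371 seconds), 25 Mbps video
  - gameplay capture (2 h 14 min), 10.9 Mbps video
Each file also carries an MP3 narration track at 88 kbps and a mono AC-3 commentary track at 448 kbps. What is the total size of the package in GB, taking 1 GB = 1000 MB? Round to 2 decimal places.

Audio total: 88 + 448 = 536 kbps = 0.536 Mbps.
feature film: 19.736 Mbps × 5340 s = 105390.2 Mb
drone footage reel: 25.536 Mbps × 371 s = 9473.9 Mb
gameplay capture: 11.436 Mbps × 8040 s = 91945.4 Mb
Total: 206809.5 Mb = 25851.2 MB.
= 25.85 GB.

25.85 GB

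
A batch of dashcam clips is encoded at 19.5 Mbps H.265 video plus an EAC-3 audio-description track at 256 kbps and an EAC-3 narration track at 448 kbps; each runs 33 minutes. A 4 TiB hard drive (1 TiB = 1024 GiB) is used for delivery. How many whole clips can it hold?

879

33 min = 1980 s
Audio total: 256 + 448 = 704 kbps = 0.704 Mbps.
Total bitrate: 20.204 Mbps.
Per item: 20.204 Mbps × 1980 s = 40,004 Mb = 5,000 MB.
Capacity: 4 TiB = 35,184,372 Mb; 879.52 items → 879 complete.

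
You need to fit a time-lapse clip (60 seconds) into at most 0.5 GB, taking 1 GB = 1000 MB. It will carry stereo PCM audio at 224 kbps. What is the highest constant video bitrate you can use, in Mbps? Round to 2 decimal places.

66.44 Mbps

Budget: 0.5 GB = 4000.0 Mb.
Total bitrate budget: 4000.0 Mb / 60 s = 66.667 Mbps.
Audio: 224 kbps = 0.224 Mbps.
Video: 66.667 − 0.224 = 66.443 Mbps.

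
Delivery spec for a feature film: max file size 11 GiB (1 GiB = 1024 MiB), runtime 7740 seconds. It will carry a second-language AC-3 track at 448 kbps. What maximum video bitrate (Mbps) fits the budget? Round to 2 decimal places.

Budget: 11 GiB = 94489.3 Mb.
Total bitrate budget: 94489.3 Mb / 7740 s = 12.208 Mbps.
Audio: 448 kbps = 0.448 Mbps.
Video: 12.208 − 0.448 = 11.760 Mbps.

11.76 Mbps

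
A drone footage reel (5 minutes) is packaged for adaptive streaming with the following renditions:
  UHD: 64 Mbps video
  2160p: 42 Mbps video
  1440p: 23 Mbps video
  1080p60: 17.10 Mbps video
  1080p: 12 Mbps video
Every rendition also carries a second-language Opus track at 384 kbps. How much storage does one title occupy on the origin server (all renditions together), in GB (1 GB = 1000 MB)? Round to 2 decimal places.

5 min = 300 s
Audio: 384 kbps = 0.384 Mbps.
Sum of rendition bitrates: (64+0.384) + (42+0.384) + (23+0.384) + (17.10+0.384) + (12+0.384) = 160.020 Mbps.
× 300 s = 48,006 Mb = 6,001 MB = 6.001 GB.

6.00 GB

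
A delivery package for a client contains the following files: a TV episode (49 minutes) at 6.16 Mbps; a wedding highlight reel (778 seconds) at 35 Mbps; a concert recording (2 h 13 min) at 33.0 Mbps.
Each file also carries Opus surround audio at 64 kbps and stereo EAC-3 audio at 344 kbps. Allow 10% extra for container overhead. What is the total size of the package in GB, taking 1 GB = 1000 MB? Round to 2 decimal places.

Audio total: 64 + 344 = 408 kbps = 0.408 Mbps.
TV episode: 6.568 Mbps × 2940 s × 1.10 = 21240.9 Mb
wedding highlight reel: 35.408 Mbps × 778 s × 1.10 = 30302.2 Mb
concert recording: 33.408 Mbps × 7980 s × 1.10 = 293255.4 Mb
Total: 344798.5 Mb = 43099.8 MB.
= 43.10 GB.

43.10 GB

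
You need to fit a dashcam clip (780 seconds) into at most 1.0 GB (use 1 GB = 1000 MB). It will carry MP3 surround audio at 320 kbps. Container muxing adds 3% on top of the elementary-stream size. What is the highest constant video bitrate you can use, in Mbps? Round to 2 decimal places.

Budget: 1.0 GB = 8000.0 Mb.
Stream payload after overhead: 8000.0 / 1.03 = 7767.0 Mb.
Total bitrate budget: 7767.0 Mb / 780 s = 9.958 Mbps.
Audio: 320 kbps = 0.320 Mbps.
Video: 9.958 − 0.320 = 9.638 Mbps.

9.64 Mbps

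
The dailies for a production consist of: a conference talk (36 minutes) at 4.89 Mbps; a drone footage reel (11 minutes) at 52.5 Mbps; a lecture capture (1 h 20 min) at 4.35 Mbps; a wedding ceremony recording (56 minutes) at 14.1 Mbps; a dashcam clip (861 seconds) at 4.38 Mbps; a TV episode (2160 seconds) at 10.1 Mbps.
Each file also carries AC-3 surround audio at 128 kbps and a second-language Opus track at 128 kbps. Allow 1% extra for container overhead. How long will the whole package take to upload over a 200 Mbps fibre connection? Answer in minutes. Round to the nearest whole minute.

12 minutes

Audio total: 128 + 128 = 256 kbps = 0.256 Mbps.
conference talk: 5.146 Mbps × 2160 s × 1.01 = 11226.5 Mb
drone footage reel: 52.756 Mbps × 660 s × 1.01 = 35167.1 Mb
lecture capture: 4.606 Mbps × 4800 s × 1.01 = 22329.9 Mb
wedding ceremony recording: 14.356 Mbps × 3360 s × 1.01 = 48718.5 Mb
dashcam clip: 4.636 Mbps × 861 s × 1.01 = 4031.5 Mb
TV episode: 10.356 Mbps × 2160 s × 1.01 = 22592.6 Mb
Total: 144066.2 Mb = 18008.3 MB.
At 200 Mbps: 144066.2 / 200 = 720 s ≈ 12 minutes.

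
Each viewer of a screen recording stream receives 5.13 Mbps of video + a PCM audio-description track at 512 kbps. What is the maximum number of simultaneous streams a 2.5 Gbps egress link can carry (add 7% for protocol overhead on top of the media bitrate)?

414

Audio: 512 kbps = 0.512 Mbps.
Per-viewer media rate: 5.642 Mbps.
On the wire with 7% overhead: 6.037 Mbps.
2.5 Gbps = 2,500 Mbps; 2,500 / 6.037 = 414.12 → 414 viewers.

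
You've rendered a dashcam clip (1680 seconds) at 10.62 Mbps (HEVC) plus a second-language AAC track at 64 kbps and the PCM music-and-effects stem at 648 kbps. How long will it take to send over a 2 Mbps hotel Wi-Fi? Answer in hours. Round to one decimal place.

2.6 hours

Audio total: 64 + 648 = 712 kbps = 0.712 Mbps.
Total bitrate: 11.332 Mbps.
File: 11.332 Mbps × 1680 s = 19037.8 Mb.
At 2 Mbps: 19037.8 / 2 = 9518.9 s ≈ 2.64 hours.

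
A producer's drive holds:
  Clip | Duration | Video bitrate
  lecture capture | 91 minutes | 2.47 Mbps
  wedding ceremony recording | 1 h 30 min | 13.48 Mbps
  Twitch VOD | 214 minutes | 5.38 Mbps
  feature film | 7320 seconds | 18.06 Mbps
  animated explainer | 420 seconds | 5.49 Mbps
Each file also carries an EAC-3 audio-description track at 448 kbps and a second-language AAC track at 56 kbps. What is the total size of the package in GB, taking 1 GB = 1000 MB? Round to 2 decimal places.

38.21 GB

Audio total: 448 + 56 = 504 kbps = 0.504 Mbps.
lecture capture: 2.974 Mbps × 5460 s = 16238.0 Mb
wedding ceremony recording: 13.984 Mbps × 5400 s = 75513.6 Mb
Twitch VOD: 5.884 Mbps × 12840 s = 75550.6 Mb
feature film: 18.564 Mbps × 7320 s = 135888.5 Mb
animated explainer: 5.994 Mbps × 420 s = 2517.5 Mb
Total: 305708.2 Mb = 38213.5 MB.
= 38.21 GB.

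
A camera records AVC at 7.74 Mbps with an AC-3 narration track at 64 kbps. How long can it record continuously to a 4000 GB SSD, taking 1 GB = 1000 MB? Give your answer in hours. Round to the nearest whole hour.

1139 hours

Audio: 64 kbps = 0.064 Mbps.
Total bitrate: 7.74 + 0.064 = 7.804 Mbps.
Capacity: 4000 GB = 32,000,000 Mb.
Recording time: 32,000,000 / 7.804 = 4,100,461 s ≈ 1,139 hours.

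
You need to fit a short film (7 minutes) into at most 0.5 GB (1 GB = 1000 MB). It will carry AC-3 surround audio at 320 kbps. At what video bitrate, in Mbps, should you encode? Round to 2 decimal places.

Budget: 0.5 GB = 4000.0 Mb.
7 min = 420 s
Total bitrate budget: 4000.0 Mb / 420 s = 9.524 Mbps.
Audio: 320 kbps = 0.320 Mbps.
Video: 9.524 − 0.320 = 9.204 Mbps.

9.20 Mbps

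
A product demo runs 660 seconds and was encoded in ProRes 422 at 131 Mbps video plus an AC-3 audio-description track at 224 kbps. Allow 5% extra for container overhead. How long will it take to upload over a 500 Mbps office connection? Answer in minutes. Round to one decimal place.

3.0 minutes

Audio: 224 kbps = 0.224 Mbps.
Total bitrate: 131.224 Mbps.
File: 131.224 Mbps × 660 s = 86607.8 Mb.
With 5% container overhead: ×1.05. → 90938.2 Mb.
At 500 Mbps: 90938.2 / 500 = 181.9 s ≈ 3.03 minutes.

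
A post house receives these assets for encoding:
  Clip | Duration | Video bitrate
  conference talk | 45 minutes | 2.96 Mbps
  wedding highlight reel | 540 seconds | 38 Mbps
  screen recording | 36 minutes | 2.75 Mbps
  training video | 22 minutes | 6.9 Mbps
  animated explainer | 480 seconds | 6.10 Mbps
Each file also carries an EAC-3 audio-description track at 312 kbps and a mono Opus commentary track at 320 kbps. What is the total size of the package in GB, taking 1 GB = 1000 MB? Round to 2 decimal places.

Audio total: 312 + 320 = 632 kbps = 0.632 Mbps.
conference talk: 3.592 Mbps × 2700 s = 9698.4 Mb
wedding highlight reel: 38.632 Mbps × 540 s = 20861.3 Mb
screen recording: 3.382 Mbps × 2160 s = 7305.1 Mb
training video: 7.532 Mbps × 1320 s = 9942.2 Mb
animated explainer: 6.732 Mbps × 480 s = 3231.4 Mb
Total: 51038.4 Mb = 6379.8 MB.
= 6.380 GB.

6.38 GB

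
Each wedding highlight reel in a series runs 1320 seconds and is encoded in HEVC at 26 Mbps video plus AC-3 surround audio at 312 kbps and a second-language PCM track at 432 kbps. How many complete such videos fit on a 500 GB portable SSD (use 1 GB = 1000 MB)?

113

Audio total: 312 + 432 = 744 kbps = 0.744 Mbps.
Total bitrate: 26.744 Mbps.
Per item: 26.744 Mbps × 1320 s = 35,302 Mb = 4,413 MB.
Capacity: 500 GB = 4,000,000 Mb; 113.31 items → 113 complete.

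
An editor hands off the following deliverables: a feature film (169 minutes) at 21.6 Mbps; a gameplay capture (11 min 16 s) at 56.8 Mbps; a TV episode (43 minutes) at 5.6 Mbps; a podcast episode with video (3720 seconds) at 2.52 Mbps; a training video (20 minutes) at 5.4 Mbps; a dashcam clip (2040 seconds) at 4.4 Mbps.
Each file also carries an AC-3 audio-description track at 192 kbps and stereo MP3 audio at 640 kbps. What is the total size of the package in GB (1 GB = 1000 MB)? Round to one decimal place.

Audio total: 192 + 640 = 832 kbps = 0.832 Mbps.
feature film: 22.432 Mbps × 10140 s = 227460.5 Mb
gameplay capture: 57.632 Mbps × 676 s = 38959.2 Mb
TV episode: 6.432 Mbps × 2580 s = 16594.6 Mb
podcast episode with video: 3.352 Mbps × 3720 s = 12469.4 Mb
training video: 6.232 Mbps × 1200 s = 7478.4 Mb
dashcam clip: 5.232 Mbps × 2040 s = 10673.3 Mb
Total: 313635.4 Mb = 39204.4 MB.
= 39.20 GB.

39.2 GB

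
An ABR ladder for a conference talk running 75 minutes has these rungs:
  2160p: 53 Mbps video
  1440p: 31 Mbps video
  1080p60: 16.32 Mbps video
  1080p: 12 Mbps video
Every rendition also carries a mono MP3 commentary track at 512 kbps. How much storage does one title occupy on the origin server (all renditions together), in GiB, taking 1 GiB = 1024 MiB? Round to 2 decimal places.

75 min = 4500 s
Audio: 512 kbps = 0.512 Mbps.
Sum of rendition bitrates: (53+0.512) + (31+0.512) + (16.32+0.512) + (12+0.512) = 114.368 Mbps.
× 4500 s = 514,656 Mb = 64,332 MB = 59.91 GiB.

59.91 GiB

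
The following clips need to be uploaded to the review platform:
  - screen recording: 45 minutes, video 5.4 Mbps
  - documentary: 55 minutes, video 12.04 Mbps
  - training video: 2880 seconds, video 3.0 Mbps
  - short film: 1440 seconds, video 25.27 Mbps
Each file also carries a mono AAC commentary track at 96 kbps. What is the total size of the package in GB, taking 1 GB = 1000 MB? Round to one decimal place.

Audio: 96 kbps = 0.096 Mbps.
screen recording: 5.496 Mbps × 2700 s = 14839.2 Mb
documentary: 12.136 Mbps × 3300 s = 40048.8 Mb
training video: 3.096 Mbps × 2880 s = 8916.5 Mb
short film: 25.366 Mbps × 1440 s = 36527.0 Mb
Total: 100331.5 Mb = 12541.4 MB.
= 12.54 GB.

12.5 GB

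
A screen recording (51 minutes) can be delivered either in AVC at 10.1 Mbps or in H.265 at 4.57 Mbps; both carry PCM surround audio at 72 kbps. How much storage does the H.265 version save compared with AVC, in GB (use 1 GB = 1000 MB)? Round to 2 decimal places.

2.12 GB

51 min = 3060 s
Audio: 72 kbps = 0.072 Mbps.
AVC: 10.172 Mbps × 3060 s = 31126.3 Mb = 3.891 GB.
H.265: 4.642 Mbps × 3060 s = 14204.5 Mb = 1.776 GB.
Saving: 3.891 − 1.776 = 2.115 GB.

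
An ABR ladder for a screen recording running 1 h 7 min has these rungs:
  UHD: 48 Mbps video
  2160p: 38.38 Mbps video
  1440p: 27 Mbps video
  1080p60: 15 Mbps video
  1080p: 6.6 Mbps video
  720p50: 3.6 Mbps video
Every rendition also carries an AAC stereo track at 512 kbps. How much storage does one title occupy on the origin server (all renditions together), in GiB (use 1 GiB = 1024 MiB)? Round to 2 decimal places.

66.29 GiB

1 h 7 min = 67 min = 4020 s
Audio: 512 kbps = 0.512 Mbps.
Sum of rendition bitrates: (48+0.512) + (38.38+0.512) + (27+0.512) + (15+0.512) + (6.6+0.512) + (3.6+0.512) = 141.652 Mbps.
× 4020 s = 569,441 Mb = 71,180 MB = 66.29 GiB.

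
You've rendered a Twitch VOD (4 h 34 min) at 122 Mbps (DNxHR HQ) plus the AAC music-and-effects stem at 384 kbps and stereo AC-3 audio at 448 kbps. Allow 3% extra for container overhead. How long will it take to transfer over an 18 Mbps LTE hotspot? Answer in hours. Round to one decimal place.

32.1 hours

4 h 34 min = 274 min = 16440 s
Audio total: 384 + 448 = 832 kbps = 0.832 Mbps.
Total bitrate: 122.832 Mbps.
File: 122.832 Mbps × 16440 s = 2019358.1 Mb.
With 3% container overhead: ×1.03. → 2079938.8 Mb.
At 18 Mbps: 2079938.8 / 18 = 115552.2 s ≈ 32.1 hours.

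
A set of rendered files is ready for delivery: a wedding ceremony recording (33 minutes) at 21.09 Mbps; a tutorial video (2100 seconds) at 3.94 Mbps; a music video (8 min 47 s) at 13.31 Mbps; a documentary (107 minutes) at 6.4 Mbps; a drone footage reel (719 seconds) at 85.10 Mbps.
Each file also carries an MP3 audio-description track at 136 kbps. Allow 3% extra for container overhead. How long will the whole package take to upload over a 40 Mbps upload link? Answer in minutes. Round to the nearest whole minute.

69 minutes

Audio: 136 kbps = 0.136 Mbps.
wedding ceremony recording: 21.226 Mbps × 1980 s × 1.03 = 43288.3 Mb
tutorial video: 4.076 Mbps × 2100 s × 1.03 = 8816.4 Mb
music video: 13.446 Mbps × 527 s × 1.03 = 7298.6 Mb
documentary: 6.536 Mbps × 6420 s × 1.03 = 43220.0 Mb
drone footage reel: 85.236 Mbps × 719 s × 1.03 = 63123.2 Mb
Total: 165746.5 Mb = 20718.3 MB.
At 40 Mbps: 165746.5 / 40 = 4144 s ≈ 69.1 minutes.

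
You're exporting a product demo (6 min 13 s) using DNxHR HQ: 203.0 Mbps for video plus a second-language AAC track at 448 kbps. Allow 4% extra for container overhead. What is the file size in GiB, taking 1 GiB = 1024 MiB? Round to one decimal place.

9.2 GiB

6 min 13 s = 373 s
Audio: 448 kbps = 0.448 Mbps.
Total bitrate: 203.0 + 0.448 = 203.448 Mbps.
Stream data: 203.448 Mbps × 373 s = 75886.1 Mb.
With 4% container overhead: ×1.04.
78,922 Mb = 9,865,193,520 bytes ÷ 1,073,741,824 = 9.188 GiB.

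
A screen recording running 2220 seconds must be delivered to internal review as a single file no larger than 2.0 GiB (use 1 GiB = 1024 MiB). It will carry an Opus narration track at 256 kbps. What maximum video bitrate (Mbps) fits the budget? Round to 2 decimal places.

Budget: 2.0 GiB = 17179.9 Mb.
Total bitrate budget: 17179.9 Mb / 2220 s = 7.739 Mbps.
Audio: 256 kbps = 0.256 Mbps.
Video: 7.739 − 0.256 = 7.483 Mbps.

7.48 Mbps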